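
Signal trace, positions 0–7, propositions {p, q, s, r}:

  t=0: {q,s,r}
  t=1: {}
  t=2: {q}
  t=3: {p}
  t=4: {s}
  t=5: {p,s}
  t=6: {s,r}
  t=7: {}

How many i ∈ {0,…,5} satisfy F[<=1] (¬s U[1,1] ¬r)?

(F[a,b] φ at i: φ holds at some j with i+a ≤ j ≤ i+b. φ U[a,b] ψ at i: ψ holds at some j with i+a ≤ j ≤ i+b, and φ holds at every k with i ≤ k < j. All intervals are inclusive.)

Evaluate at each i in [0,5]:
  i=0: ✓ (witness j=1)
  i=1: ✓ (witness j=1)
  i=2: ✓ (witness j=2)
  i=3: ✓ (witness j=3)
  i=4: ✗ (none in [4,5])
  i=5: ✗ (none in [5,6])
Positions where it holds: {0, 1, 2, 3} → 4.

4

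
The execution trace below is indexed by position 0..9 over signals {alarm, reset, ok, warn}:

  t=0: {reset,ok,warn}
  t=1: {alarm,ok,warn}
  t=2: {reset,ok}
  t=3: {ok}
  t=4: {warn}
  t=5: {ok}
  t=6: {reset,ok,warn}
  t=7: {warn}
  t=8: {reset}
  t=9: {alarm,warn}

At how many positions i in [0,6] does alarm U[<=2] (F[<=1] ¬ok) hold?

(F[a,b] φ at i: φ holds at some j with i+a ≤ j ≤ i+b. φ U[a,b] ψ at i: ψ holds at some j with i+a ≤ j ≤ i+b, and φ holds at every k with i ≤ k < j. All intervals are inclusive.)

3

Evaluate at each i in [0,6]:
  i=0: ✗ (no rhs in [0,2])
  i=1: ✗ (lhs fails at k=2 before rhs at j=3)
  i=2: ✗ (lhs fails at k=2 before rhs at j=3)
  i=3: ✓ (rhs at j=3)
  i=4: ✓ (rhs at j=4)
  i=5: ✗ (lhs fails at k=5 before rhs at j=6)
  i=6: ✓ (rhs at j=6)
Positions where it holds: {3, 4, 6} → 3.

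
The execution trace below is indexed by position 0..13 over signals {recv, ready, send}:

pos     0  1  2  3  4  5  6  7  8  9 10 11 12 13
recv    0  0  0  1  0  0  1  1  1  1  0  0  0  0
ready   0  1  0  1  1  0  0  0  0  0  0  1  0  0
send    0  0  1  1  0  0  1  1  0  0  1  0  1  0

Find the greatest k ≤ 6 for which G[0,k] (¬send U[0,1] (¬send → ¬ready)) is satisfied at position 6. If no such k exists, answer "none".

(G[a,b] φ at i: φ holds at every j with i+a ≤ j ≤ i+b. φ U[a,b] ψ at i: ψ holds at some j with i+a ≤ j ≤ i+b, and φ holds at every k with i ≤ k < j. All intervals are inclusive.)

6

(¬send U[0,1] (¬send → ¬ready)) must hold from j=6 onward; find where it first fails.
  j=6: holds
  j=7: holds
  j=8: holds
  j=9: holds
  j=10: holds
  j=11: holds
  j=12: holds
Holds through j=12; largest k = 6.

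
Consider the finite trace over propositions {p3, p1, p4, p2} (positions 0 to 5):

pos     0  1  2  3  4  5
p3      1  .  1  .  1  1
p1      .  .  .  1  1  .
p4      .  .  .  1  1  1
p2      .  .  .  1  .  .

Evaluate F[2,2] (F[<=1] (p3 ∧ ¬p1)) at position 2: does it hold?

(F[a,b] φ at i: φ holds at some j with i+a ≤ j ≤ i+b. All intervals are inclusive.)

Check F[<=1] (p3 ∧ ¬p1) at each j in [4,4]:
  j=4: holds (witness at 5)
Found at j=4 → formula holds.

Holds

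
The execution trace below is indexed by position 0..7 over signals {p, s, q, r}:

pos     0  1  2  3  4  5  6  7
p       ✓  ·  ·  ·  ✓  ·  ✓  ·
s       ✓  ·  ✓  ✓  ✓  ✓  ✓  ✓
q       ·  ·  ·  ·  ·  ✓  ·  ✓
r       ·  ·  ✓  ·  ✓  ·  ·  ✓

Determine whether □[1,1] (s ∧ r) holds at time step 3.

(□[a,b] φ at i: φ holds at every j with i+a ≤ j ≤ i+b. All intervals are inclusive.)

Check (s ∧ r) at every j in [4,4]:
  j=4: true
All positions satisfy it → formula holds.

Holds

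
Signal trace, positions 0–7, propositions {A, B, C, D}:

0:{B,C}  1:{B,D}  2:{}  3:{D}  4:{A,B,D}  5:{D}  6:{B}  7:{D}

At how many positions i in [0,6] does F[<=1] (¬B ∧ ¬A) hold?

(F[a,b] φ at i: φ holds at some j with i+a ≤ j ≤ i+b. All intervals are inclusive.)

Evaluate at each i in [0,6]:
  i=0: ✗ (none in [0,1])
  i=1: ✓ (witness j=2)
  i=2: ✓ (witness j=2)
  i=3: ✓ (witness j=3)
  i=4: ✓ (witness j=5)
  i=5: ✓ (witness j=5)
  i=6: ✓ (witness j=7)
Positions where it holds: {1, 2, 3, 4, 5, 6} → 6.

6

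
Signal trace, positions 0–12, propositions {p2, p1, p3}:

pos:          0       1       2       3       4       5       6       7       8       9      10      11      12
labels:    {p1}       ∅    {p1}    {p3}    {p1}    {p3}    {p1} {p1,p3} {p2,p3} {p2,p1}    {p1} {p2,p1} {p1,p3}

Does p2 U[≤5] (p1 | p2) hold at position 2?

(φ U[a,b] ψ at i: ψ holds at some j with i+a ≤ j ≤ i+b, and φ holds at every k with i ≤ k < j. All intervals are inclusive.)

Yes

Need some j in [2,7] with (p1 | p2), and p2 at every k in [2,j-1].
  j=2: (p1 | p2) holds; no prefix to check → satisfied.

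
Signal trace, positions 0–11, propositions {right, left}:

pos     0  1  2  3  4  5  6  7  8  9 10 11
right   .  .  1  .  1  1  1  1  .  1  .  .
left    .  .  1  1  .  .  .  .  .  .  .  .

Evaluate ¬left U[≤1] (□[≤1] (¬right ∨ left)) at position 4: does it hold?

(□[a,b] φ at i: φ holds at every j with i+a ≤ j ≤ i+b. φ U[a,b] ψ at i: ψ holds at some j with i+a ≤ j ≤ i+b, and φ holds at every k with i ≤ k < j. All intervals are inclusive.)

Need some j in [4,5] with □[≤1] (¬right ∨ left), and ¬left at every k in [4,j-1].
  j=4: □[≤1] (¬right ∨ left) — fails at 4.
  j=5: □[≤1] (¬right ∨ left) — fails at 5.
No j in the window works → until fails.

False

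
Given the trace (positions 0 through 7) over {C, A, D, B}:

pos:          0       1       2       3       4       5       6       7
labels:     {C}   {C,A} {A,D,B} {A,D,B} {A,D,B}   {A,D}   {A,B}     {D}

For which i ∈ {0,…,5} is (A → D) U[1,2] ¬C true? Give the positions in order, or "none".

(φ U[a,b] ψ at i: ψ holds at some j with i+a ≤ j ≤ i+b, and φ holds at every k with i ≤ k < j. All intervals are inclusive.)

Evaluate at each i in [0,5]:
  i=0: ✗ (lhs fails at k=1 before rhs at j=2)
  i=1: ✗ (lhs fails at k=1 before rhs at j=2)
  i=2: ✓ (rhs at j=3; lhs holds on [2,2])
  i=3: ✓ (rhs at j=4; lhs holds on [3,3])
  i=4: ✓ (rhs at j=5; lhs holds on [4,4])
  i=5: ✓ (rhs at j=6; lhs holds on [5,5])

2, 3, 4, 5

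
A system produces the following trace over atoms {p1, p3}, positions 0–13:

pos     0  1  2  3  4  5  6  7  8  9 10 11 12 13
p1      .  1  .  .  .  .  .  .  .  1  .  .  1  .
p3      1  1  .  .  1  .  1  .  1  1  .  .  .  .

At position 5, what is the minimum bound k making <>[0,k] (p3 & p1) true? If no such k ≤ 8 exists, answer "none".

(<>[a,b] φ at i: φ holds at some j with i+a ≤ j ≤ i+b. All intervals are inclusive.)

4

Scan j = 5,6,… for (p3 & p1):
  j=5: fails
  j=6: fails
  j=7: fails
  j=8: fails
  j=9: holds
First hit at j=9, so smallest k = 9-5 = 4.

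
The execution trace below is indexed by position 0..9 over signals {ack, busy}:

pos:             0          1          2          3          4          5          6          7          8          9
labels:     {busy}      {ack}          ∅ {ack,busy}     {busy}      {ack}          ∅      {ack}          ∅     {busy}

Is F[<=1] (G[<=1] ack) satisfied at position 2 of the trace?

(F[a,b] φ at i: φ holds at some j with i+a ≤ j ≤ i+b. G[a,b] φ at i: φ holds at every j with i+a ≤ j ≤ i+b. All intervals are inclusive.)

Check G[<=1] ack at each j in [2,3]:
  j=2: fails at 2
  j=3: fails at 4
No position in the window satisfies it → formula fails.

False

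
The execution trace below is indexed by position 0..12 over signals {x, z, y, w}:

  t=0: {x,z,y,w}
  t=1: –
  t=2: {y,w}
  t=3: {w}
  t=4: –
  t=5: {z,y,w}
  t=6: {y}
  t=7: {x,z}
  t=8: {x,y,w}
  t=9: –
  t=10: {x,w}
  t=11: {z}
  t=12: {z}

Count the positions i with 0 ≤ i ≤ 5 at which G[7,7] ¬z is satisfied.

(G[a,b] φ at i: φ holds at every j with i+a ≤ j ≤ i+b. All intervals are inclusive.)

3

Evaluate at each i in [0,5]:
  i=0: ✗ (fails at j=7)
  i=1: ✓ (all of [8,8])
  i=2: ✓ (all of [9,9])
  i=3: ✓ (all of [10,10])
  i=4: ✗ (fails at j=11)
  i=5: ✗ (fails at j=12)
Positions where it holds: {1, 2, 3} → 3.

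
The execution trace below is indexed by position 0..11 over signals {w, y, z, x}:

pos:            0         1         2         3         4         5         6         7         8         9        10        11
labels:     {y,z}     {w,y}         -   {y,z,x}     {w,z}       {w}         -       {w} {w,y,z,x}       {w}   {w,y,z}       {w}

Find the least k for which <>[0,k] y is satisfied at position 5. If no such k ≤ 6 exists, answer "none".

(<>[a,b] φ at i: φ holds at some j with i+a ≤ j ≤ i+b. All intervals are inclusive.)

3

Scan j = 5,6,… for y:
  j=5: fails
  j=6: fails
  j=7: fails
  j=8: holds
First hit at j=8, so smallest k = 8-5 = 3.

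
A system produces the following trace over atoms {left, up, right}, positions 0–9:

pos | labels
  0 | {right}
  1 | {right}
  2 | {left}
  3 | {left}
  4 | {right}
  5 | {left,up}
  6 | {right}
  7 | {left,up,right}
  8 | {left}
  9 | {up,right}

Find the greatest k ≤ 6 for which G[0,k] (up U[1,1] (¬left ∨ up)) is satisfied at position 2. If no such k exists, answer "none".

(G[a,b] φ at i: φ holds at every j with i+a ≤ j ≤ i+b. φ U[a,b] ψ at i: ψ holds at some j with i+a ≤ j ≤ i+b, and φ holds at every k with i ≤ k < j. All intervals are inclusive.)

none

(up U[1,1] (¬left ∨ up)) must hold from j=2 onward; find where it first fails.
  j=2: fails → no k works.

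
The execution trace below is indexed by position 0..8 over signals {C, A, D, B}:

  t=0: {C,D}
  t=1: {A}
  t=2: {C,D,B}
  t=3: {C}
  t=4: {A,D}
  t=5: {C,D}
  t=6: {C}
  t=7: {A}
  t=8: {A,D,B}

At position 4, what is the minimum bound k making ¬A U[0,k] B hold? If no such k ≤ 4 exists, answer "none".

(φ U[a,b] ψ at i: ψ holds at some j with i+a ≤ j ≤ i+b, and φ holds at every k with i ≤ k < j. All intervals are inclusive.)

Need earliest j ≥ 4 with B, and ¬A at every k in [4,j-1].
  j=4: rhs fails.
  j=5: rhs fails.
  j=6: rhs fails.
  j=7: rhs fails.
  j=8: rhs holds but lhs fails at k=4.
No witness within the range → none.

none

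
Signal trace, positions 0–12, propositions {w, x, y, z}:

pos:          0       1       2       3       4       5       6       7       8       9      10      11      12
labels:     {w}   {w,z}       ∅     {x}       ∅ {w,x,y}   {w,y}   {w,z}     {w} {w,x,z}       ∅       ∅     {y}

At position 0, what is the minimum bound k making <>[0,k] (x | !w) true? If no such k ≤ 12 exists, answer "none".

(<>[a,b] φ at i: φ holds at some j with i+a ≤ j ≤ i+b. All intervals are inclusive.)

2

Scan j = 0,1,… for (x | !w):
  j=0: fails
  j=1: fails
  j=2: holds
First hit at j=2, so smallest k = 2-0 = 2.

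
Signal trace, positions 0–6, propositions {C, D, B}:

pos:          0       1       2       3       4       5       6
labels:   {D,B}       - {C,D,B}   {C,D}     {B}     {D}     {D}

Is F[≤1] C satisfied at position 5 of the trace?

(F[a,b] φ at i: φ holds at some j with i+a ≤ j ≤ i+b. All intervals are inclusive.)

Check C at each j in [5,6]:
  j=5: false
  j=6: false
No position in the window satisfies it → formula fails.

False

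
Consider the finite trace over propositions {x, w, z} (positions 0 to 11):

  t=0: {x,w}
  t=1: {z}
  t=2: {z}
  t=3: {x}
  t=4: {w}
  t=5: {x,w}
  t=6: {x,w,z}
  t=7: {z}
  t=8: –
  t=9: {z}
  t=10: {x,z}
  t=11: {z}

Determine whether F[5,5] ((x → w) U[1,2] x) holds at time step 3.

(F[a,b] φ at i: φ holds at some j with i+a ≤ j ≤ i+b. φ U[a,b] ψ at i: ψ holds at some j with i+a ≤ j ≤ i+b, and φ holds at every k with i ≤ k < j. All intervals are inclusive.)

True

Check ((x → w) U[1,2] x) at each j in [8,8]:
  j=8: holds
Found at j=8 → formula holds.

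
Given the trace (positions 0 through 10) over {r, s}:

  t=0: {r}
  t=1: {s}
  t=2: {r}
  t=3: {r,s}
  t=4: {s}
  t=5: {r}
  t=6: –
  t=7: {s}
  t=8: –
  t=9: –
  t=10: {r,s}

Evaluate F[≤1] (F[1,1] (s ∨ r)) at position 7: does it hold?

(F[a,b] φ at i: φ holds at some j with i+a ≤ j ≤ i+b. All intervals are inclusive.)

Check F[1,1] (s ∨ r) at each j in [7,8]:
  j=7: fails (none in [8,8])
  j=8: fails (none in [9,9])
No position in the window satisfies it → formula fails.

Does not hold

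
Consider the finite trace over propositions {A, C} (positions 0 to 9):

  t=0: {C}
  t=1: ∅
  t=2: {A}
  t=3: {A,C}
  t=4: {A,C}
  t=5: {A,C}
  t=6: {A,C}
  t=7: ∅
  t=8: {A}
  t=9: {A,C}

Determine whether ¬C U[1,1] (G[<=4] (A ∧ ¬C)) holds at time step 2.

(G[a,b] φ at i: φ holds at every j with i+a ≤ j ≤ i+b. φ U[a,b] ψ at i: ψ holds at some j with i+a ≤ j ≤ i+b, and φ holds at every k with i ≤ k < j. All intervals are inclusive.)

Need some j in [3,3] with G[<=4] (A ∧ ¬C), and ¬C at every k in [2,j-1].
  j=3: G[<=4] (A ∧ ¬C) — fails at 3.
No j in the window works → until fails.

Does not hold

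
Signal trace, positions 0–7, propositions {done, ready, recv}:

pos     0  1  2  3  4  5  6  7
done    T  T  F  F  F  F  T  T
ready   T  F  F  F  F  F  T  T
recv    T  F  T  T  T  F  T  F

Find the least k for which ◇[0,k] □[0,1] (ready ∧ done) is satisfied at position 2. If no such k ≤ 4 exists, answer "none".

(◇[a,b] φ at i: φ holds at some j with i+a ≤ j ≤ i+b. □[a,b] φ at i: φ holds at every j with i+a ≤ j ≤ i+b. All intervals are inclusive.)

Scan j = 2,3,… for □[0,1] (ready ∧ done):
  j=2: fails
  j=3: fails
  j=4: fails
  j=5: fails
  j=6: holds
First hit at j=6, so smallest k = 6-2 = 4.

4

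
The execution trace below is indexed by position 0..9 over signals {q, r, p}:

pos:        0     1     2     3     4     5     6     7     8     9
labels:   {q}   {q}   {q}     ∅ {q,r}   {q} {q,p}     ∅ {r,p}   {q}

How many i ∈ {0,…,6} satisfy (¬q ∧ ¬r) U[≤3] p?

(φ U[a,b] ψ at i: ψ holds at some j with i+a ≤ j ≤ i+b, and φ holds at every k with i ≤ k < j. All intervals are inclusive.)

1

Evaluate at each i in [0,6]:
  i=0: ✗ (no rhs in [0,3])
  i=1: ✗ (no rhs in [1,4])
  i=2: ✗ (no rhs in [2,5])
  i=3: ✗ (lhs fails at k=4 before rhs at j=6)
  i=4: ✗ (lhs fails at k=4 before rhs at j=6)
  i=5: ✗ (lhs fails at k=5 before rhs at j=6)
  i=6: ✓ (rhs at j=6)
Positions where it holds: {6} → 1.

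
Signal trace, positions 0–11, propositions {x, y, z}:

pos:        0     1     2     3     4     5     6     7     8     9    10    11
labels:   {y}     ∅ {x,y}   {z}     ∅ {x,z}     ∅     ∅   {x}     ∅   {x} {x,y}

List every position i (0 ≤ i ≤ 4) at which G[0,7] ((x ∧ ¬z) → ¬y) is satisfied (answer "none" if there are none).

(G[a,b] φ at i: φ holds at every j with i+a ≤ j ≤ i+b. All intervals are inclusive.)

3

Evaluate at each i in [0,4]:
  i=0: ✗ (fails at j=2)
  i=1: ✗ (fails at j=2)
  i=2: ✗ (fails at j=2)
  i=3: ✓ (all of [3,10])
  i=4: ✗ (fails at j=11)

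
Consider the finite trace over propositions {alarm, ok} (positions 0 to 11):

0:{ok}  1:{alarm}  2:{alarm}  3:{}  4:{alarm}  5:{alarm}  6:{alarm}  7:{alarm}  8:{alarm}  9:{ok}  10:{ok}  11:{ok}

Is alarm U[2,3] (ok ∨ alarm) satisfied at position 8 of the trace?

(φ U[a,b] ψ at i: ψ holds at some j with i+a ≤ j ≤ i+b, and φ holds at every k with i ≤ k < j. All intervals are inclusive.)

Does not hold

Need some j in [10,11] with (ok ∨ alarm), and alarm at every k in [8,j-1].
  j=10: (ok ∨ alarm) holds, but alarm fails at k=9 → not this j.
  j=11: (ok ∨ alarm) holds, but alarm fails at k=9 → not this j.
No j in the window works → until fails.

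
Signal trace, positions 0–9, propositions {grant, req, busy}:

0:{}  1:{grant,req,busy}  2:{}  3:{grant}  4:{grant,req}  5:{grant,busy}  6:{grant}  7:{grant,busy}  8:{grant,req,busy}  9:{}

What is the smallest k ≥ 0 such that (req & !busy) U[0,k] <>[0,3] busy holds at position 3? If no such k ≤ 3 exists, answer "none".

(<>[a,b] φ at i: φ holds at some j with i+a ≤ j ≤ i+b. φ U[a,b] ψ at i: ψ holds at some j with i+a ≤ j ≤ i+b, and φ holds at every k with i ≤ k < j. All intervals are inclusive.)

Need earliest j ≥ 3 with <>[0,3] busy, and (req & !busy) at every k in [3,j-1].
  j=3: rhs holds (empty prefix). k = 0.

0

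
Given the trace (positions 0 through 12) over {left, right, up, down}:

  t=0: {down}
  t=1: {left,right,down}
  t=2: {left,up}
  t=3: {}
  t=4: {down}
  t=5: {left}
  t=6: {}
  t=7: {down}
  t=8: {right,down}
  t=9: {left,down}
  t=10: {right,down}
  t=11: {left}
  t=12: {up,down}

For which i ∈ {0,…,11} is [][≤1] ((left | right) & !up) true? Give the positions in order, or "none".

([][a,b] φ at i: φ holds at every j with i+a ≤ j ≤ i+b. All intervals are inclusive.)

8, 9, 10

Evaluate at each i in [0,11]:
  i=0: ✗ (fails at j=0)
  i=1: ✗ (fails at j=2)
  i=2: ✗ (fails at j=2)
  i=3: ✗ (fails at j=3)
  i=4: ✗ (fails at j=4)
  i=5: ✗ (fails at j=6)
  i=6: ✗ (fails at j=6)
  i=7: ✗ (fails at j=7)
  i=8: ✓ (all of [8,9])
  i=9: ✓ (all of [9,10])
  i=10: ✓ (all of [10,11])
  i=11: ✗ (fails at j=12)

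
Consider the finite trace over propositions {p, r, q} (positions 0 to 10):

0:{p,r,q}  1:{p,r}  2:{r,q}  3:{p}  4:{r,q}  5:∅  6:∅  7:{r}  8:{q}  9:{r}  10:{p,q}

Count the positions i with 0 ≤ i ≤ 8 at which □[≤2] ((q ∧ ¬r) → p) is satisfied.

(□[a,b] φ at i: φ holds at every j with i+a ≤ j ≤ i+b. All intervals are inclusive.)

6

Evaluate at each i in [0,8]:
  i=0: ✓ (all of [0,2])
  i=1: ✓ (all of [1,3])
  i=2: ✓ (all of [2,4])
  i=3: ✓ (all of [3,5])
  i=4: ✓ (all of [4,6])
  i=5: ✓ (all of [5,7])
  i=6: ✗ (fails at j=8)
  i=7: ✗ (fails at j=8)
  i=8: ✗ (fails at j=8)
Positions where it holds: {0, 1, 2, 3, 4, 5} → 6.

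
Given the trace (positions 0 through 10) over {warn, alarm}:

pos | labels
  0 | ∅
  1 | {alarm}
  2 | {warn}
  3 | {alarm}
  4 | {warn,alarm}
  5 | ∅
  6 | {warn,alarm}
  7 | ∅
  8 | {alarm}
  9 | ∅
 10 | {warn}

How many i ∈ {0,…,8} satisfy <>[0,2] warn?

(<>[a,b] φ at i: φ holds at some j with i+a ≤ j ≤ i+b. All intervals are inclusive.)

8

Evaluate at each i in [0,8]:
  i=0: ✓ (witness j=2)
  i=1: ✓ (witness j=2)
  i=2: ✓ (witness j=2)
  i=3: ✓ (witness j=4)
  i=4: ✓ (witness j=4)
  i=5: ✓ (witness j=6)
  i=6: ✓ (witness j=6)
  i=7: ✗ (none in [7,9])
  i=8: ✓ (witness j=10)
Positions where it holds: {0, 1, 2, 3, 4, 5, 6, 8} → 8.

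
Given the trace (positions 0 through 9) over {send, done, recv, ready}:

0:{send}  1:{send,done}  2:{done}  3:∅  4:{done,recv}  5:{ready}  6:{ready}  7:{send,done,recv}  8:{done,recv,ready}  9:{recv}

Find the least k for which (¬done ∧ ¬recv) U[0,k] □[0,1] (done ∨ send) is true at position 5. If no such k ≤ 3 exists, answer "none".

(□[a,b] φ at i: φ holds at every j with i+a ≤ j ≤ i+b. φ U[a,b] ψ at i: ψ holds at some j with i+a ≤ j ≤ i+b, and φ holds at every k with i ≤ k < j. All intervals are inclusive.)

Need earliest j ≥ 5 with □[0,1] (done ∨ send), and (¬done ∧ ¬recv) at every k in [5,j-1].
  j=5: rhs fails.
  j=6: rhs fails.
  j=7: rhs holds; lhs holds on [5,6]. k = 2.

2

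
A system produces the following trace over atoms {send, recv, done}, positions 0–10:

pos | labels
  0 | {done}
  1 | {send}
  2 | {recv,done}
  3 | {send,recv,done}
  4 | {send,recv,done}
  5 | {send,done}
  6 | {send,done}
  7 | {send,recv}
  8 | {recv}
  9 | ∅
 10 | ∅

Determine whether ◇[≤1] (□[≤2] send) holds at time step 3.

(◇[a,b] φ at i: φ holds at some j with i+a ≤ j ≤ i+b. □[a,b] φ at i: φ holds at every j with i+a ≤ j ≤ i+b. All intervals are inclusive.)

True

Check □[≤2] send at each j in [3,4]:
  j=3: holds on [3,5]
  j=4: holds on [4,6]
Found at j=3 → formula holds.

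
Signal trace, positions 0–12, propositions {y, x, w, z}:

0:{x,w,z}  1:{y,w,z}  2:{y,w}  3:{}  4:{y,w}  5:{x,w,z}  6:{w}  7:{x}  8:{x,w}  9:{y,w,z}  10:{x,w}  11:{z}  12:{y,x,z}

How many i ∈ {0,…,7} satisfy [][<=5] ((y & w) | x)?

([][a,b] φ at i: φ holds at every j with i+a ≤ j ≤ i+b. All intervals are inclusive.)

0

Evaluate at each i in [0,7]:
  i=0: ✗ (fails at j=3)
  i=1: ✗ (fails at j=3)
  i=2: ✗ (fails at j=3)
  i=3: ✗ (fails at j=3)
  i=4: ✗ (fails at j=6)
  i=5: ✗ (fails at j=6)
  i=6: ✗ (fails at j=6)
  i=7: ✗ (fails at j=11)
Positions where it holds: {} → 0.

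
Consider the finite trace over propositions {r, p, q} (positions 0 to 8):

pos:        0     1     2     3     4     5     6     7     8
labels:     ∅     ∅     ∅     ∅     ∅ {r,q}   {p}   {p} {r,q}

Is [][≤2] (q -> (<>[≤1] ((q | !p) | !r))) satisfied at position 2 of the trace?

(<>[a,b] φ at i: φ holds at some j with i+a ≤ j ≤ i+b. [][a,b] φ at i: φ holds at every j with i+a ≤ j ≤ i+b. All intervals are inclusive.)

Holds

Check (q -> (<>[≤1] ((q | !p) | !r))) at every j in [2,4]:
  j=2: antecedent false → ✓
  j=3: antecedent false → ✓
  j=4: antecedent false → ✓
All positions satisfy it → formula holds.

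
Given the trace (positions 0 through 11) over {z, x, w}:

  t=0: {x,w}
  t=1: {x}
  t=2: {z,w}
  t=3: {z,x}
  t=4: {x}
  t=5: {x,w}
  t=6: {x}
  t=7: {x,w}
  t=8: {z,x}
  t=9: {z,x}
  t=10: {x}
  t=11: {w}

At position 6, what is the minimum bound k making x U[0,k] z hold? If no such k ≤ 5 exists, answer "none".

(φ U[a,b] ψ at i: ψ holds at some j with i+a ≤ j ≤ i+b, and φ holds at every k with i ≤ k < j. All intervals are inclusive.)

2

Need earliest j ≥ 6 with z, and x at every k in [6,j-1].
  j=6: rhs fails.
  j=7: rhs fails.
  j=8: rhs holds; lhs holds on [6,7]. k = 2.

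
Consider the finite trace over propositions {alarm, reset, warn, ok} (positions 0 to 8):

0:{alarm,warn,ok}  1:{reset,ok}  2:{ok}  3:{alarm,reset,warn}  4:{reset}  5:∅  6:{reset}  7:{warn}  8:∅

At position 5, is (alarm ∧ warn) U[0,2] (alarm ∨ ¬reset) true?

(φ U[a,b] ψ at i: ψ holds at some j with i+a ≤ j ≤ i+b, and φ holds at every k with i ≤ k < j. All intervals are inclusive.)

Holds

Need some j in [5,7] with (alarm ∨ ¬reset), and (alarm ∧ warn) at every k in [5,j-1].
  j=5: (alarm ∨ ¬reset) holds; no prefix to check → satisfied.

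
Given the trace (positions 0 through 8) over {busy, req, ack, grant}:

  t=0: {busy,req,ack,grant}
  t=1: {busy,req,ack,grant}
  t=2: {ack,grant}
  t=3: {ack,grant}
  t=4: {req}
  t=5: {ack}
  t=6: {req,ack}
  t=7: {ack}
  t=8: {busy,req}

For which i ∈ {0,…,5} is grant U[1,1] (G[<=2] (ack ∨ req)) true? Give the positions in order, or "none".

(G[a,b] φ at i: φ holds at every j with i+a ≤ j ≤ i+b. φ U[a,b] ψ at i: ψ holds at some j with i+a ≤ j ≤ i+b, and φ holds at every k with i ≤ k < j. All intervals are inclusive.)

0, 1, 2, 3

Evaluate at each i in [0,5]:
  i=0: ✓ (rhs at j=1; lhs holds on [0,0])
  i=1: ✓ (rhs at j=2; lhs holds on [1,1])
  i=2: ✓ (rhs at j=3; lhs holds on [2,2])
  i=3: ✓ (rhs at j=4; lhs holds on [3,3])
  i=4: ✗ (lhs fails at k=4 before rhs at j=5)
  i=5: ✗ (lhs fails at k=5 before rhs at j=6)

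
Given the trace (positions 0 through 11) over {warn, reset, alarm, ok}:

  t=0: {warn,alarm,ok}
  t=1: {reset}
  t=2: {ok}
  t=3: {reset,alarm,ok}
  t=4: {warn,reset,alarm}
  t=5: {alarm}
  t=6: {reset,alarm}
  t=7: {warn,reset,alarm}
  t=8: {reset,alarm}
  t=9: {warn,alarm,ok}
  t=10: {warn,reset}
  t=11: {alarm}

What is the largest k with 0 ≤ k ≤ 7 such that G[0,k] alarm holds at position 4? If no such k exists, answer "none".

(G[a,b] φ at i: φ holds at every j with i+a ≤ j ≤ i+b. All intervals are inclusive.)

alarm must hold from j=4 onward; find where it first fails.
  j=4: holds
  j=5: holds
  j=6: holds
  j=7: holds
  j=8: holds
  j=9: holds
  j=10: fails
Holds on [4,9], so largest k = 5.

5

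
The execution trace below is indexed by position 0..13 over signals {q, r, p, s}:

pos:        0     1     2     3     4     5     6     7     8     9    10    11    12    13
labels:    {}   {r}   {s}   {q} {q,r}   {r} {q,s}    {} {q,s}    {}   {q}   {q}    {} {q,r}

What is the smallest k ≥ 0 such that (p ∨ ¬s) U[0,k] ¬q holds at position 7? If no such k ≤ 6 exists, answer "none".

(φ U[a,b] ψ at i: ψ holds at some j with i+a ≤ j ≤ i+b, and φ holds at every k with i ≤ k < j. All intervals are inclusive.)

0

Need earliest j ≥ 7 with ¬q, and (p ∨ ¬s) at every k in [7,j-1].
  j=7: rhs holds (empty prefix). k = 0.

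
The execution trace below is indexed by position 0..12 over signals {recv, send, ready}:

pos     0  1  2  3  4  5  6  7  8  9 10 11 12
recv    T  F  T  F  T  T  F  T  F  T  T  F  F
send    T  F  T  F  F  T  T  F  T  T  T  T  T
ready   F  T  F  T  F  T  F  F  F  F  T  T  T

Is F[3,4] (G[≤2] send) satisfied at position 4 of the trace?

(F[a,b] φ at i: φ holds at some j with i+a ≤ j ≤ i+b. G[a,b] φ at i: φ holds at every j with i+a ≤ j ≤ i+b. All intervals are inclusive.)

Check G[≤2] send at each j in [7,8]:
  j=7: fails at 7
  j=8: holds on [8,10]
Found at j=8 → formula holds.

True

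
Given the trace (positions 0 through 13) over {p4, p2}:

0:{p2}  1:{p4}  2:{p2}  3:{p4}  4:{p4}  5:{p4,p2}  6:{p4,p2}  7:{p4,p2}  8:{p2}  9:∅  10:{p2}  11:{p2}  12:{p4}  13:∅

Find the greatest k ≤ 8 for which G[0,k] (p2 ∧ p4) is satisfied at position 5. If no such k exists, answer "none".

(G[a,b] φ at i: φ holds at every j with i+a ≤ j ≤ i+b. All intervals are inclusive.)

2

(p2 ∧ p4) must hold from j=5 onward; find where it first fails.
  j=5: holds
  j=6: holds
  j=7: holds
  j=8: fails
Holds on [5,7], so largest k = 2.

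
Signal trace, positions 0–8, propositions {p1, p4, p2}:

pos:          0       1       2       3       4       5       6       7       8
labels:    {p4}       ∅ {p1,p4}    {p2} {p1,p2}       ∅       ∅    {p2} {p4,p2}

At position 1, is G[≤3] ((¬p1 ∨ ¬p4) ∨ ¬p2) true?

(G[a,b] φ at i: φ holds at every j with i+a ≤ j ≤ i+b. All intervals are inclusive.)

Check ((¬p1 ∨ ¬p4) ∨ ¬p2) at every j in [1,4]:
  j=1: true
  j=2: true
  j=3: true
  j=4: true
All positions satisfy it → formula holds.

Holds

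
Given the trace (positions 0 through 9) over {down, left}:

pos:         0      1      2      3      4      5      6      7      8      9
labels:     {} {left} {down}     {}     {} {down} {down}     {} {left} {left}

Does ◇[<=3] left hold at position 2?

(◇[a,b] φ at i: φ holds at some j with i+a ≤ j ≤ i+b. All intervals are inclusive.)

Check left at each j in [2,5]:
  j=2: false
  j=3: false
  j=4: false
  j=5: false
No position in the window satisfies it → formula fails.

Does not hold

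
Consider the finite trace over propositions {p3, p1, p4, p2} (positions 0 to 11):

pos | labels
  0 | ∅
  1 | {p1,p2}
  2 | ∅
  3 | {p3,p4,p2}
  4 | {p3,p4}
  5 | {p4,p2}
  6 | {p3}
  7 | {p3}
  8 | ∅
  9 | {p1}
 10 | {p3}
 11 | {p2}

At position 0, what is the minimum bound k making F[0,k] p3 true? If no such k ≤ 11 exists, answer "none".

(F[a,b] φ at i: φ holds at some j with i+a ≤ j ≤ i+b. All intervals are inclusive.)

Scan j = 0,1,… for p3:
  j=0: fails
  j=1: fails
  j=2: fails
  j=3: holds
First hit at j=3, so smallest k = 3-0 = 3.

3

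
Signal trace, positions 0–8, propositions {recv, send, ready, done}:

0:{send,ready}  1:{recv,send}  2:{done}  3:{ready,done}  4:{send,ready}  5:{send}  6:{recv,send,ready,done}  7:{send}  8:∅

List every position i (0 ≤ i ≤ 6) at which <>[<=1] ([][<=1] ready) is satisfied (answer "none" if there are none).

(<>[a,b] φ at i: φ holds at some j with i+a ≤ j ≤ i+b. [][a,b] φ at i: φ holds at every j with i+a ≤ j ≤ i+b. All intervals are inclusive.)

2, 3

Evaluate at each i in [0,6]:
  i=0: ✗ (none in [0,1])
  i=1: ✗ (none in [1,2])
  i=2: ✓ (witness j=3)
  i=3: ✓ (witness j=3)
  i=4: ✗ (none in [4,5])
  i=5: ✗ (none in [5,6])
  i=6: ✗ (none in [6,7])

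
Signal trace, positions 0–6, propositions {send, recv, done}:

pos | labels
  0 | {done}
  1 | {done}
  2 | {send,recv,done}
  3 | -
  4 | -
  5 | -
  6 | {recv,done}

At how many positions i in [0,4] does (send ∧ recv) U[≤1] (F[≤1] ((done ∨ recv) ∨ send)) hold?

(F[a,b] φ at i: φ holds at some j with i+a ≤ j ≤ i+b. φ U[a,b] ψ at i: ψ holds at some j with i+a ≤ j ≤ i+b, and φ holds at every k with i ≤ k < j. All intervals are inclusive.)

3

Evaluate at each i in [0,4]:
  i=0: ✓ (rhs at j=0)
  i=1: ✓ (rhs at j=1)
  i=2: ✓ (rhs at j=2)
  i=3: ✗ (no rhs in [3,4])
  i=4: ✗ (lhs fails at k=4 before rhs at j=5)
Positions where it holds: {0, 1, 2} → 3.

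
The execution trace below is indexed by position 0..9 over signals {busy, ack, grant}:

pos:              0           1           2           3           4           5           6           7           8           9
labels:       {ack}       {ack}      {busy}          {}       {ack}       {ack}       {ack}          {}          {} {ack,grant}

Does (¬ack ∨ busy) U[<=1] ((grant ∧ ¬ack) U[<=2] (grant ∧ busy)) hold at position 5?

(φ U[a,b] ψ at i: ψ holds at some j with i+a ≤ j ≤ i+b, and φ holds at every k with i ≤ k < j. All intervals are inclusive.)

No

Need some j in [5,6] with ((grant ∧ ¬ack) U[<=2] (grant ∧ busy)), and (¬ack ∨ busy) at every k in [5,j-1].
  j=5: ((grant ∧ ¬ack) U[<=2] (grant ∧ busy)) — fails.
  j=6: ((grant ∧ ¬ack) U[<=2] (grant ∧ busy)) — fails.
No j in the window works → until fails.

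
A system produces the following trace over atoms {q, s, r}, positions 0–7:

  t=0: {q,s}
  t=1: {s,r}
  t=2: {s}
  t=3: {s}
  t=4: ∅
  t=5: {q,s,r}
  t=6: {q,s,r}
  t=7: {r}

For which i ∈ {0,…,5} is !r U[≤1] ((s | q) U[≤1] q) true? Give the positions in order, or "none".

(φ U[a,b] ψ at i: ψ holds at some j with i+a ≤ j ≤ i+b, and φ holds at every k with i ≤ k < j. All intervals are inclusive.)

Evaluate at each i in [0,5]:
  i=0: ✓ (rhs at j=0)
  i=1: ✗ (no rhs in [1,2])
  i=2: ✗ (no rhs in [2,3])
  i=3: ✗ (no rhs in [3,4])
  i=4: ✓ (rhs at j=5; lhs holds on [4,4])
  i=5: ✓ (rhs at j=5)

0, 4, 5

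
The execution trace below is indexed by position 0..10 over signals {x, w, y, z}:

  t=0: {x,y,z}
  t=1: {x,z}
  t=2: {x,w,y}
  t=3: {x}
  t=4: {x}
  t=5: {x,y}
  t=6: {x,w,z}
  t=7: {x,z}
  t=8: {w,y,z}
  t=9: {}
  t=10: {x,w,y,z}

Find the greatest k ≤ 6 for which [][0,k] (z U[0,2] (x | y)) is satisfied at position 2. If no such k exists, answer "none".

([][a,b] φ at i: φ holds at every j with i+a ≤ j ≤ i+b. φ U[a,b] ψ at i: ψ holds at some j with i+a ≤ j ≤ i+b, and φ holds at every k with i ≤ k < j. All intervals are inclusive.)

6

(z U[0,2] (x | y)) must hold from j=2 onward; find where it first fails.
  j=2: holds
  j=3: holds
  j=4: holds
  j=5: holds
  j=6: holds
  j=7: holds
  j=8: holds
Holds through j=8; largest k = 6.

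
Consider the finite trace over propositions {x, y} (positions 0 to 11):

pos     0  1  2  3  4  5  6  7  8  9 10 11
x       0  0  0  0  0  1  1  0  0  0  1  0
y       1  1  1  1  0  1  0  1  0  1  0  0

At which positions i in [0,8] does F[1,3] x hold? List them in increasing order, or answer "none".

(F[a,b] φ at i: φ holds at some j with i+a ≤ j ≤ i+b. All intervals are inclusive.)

2, 3, 4, 5, 7, 8

Evaluate at each i in [0,8]:
  i=0: ✗ (none in [1,3])
  i=1: ✗ (none in [2,4])
  i=2: ✓ (witness j=5)
  i=3: ✓ (witness j=5)
  i=4: ✓ (witness j=5)
  i=5: ✓ (witness j=6)
  i=6: ✗ (none in [7,9])
  i=7: ✓ (witness j=10)
  i=8: ✓ (witness j=10)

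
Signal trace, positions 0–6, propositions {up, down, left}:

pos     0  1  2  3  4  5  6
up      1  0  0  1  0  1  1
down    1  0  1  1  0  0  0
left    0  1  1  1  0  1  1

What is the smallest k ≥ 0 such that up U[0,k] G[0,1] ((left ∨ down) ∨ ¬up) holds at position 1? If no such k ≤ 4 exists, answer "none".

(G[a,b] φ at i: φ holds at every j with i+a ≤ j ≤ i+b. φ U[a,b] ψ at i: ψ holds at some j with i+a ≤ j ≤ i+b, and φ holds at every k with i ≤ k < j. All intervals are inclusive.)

0

Need earliest j ≥ 1 with G[0,1] ((left ∨ down) ∨ ¬up), and up at every k in [1,j-1].
  j=1: rhs holds (empty prefix). k = 0.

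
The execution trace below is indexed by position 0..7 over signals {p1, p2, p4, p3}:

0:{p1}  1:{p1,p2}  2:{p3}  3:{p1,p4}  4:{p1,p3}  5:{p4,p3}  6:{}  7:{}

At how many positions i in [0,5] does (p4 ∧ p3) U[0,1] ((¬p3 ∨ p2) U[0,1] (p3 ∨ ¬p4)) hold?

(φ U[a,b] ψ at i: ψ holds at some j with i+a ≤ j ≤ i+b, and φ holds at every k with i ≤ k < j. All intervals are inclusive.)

6

Evaluate at each i in [0,5]:
  i=0: ✓ (rhs at j=0)
  i=1: ✓ (rhs at j=1)
  i=2: ✓ (rhs at j=2)
  i=3: ✓ (rhs at j=3)
  i=4: ✓ (rhs at j=4)
  i=5: ✓ (rhs at j=5)
Positions where it holds: {0, 1, 2, 3, 4, 5} → 6.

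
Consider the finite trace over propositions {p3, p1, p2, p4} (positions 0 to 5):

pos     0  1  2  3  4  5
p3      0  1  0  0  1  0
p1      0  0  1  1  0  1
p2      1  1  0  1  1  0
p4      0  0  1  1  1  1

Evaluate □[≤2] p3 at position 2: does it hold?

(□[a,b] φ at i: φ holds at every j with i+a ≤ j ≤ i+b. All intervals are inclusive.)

False

Check p3 at every j in [2,4]:
  j=2: false
  j=3: false
  j=4: true
Fails at j=2 → formula fails.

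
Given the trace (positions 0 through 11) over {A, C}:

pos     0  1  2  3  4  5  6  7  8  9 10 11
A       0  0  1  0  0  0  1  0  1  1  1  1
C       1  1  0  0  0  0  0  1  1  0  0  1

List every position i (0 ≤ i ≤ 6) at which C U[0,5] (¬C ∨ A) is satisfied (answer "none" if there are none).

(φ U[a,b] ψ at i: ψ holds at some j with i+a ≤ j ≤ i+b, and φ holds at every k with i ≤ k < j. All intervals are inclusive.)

0, 1, 2, 3, 4, 5, 6

Evaluate at each i in [0,6]:
  i=0: ✓ (rhs at j=2; lhs holds on [0,1])
  i=1: ✓ (rhs at j=2; lhs holds on [1,1])
  i=2: ✓ (rhs at j=2)
  i=3: ✓ (rhs at j=3)
  i=4: ✓ (rhs at j=4)
  i=5: ✓ (rhs at j=5)
  i=6: ✓ (rhs at j=6)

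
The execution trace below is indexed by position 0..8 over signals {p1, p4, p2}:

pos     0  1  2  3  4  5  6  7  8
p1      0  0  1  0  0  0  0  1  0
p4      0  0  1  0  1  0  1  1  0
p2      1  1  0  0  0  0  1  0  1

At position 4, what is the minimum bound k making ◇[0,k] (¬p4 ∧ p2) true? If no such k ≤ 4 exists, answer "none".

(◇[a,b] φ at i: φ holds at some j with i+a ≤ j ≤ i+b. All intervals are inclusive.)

Scan j = 4,5,… for (¬p4 ∧ p2):
  j=4: fails
  j=5: fails
  j=6: fails
  j=7: fails
  j=8: holds
First hit at j=8, so smallest k = 8-4 = 4.

4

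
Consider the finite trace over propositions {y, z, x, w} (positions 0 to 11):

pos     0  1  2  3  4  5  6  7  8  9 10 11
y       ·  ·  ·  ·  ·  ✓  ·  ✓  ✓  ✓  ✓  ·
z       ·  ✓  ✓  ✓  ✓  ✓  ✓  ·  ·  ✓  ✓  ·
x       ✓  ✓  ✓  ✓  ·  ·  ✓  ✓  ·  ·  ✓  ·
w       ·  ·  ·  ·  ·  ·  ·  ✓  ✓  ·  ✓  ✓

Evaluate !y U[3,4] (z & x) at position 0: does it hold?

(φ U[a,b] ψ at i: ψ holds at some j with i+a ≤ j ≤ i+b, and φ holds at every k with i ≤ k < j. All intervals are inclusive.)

Need some j in [3,4] with (z & x), and !y at every k in [0,j-1].
  j=3: (z & x) holds; !y holds at every k in [0,2] → satisfied.

Holds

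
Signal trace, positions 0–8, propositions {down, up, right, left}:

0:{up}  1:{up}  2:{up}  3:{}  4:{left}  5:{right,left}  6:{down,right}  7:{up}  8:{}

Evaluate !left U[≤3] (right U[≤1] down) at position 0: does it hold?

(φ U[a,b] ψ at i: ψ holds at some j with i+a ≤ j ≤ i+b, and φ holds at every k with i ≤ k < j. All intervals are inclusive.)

Need some j in [0,3] with (right U[≤1] down), and !left at every k in [0,j-1].
  j=0: (right U[≤1] down) — fails.
  j=1: (right U[≤1] down) — fails.
  j=2: (right U[≤1] down) — fails.
  j=3: (right U[≤1] down) — fails.
No j in the window works → until fails.

Does not hold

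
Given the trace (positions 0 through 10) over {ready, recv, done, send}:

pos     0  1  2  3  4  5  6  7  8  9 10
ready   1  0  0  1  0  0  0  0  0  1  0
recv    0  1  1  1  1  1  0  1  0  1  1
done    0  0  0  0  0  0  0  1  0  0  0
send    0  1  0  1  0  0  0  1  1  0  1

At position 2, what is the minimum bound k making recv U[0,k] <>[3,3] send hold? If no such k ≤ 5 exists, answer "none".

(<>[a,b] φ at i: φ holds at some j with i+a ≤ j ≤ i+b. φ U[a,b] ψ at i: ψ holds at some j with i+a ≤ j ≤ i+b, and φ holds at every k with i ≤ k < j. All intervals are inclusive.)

2

Need earliest j ≥ 2 with <>[3,3] send, and recv at every k in [2,j-1].
  j=2: rhs fails.
  j=3: rhs fails.
  j=4: rhs holds; lhs holds on [2,3]. k = 2.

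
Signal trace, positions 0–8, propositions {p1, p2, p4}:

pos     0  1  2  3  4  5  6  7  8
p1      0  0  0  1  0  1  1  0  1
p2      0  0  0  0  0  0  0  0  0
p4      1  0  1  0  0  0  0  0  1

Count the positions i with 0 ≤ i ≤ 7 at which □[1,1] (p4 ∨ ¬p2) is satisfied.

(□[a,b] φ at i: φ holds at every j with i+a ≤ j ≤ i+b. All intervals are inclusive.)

8

Evaluate at each i in [0,7]:
  i=0: ✓ (all of [1,1])
  i=1: ✓ (all of [2,2])
  i=2: ✓ (all of [3,3])
  i=3: ✓ (all of [4,4])
  i=4: ✓ (all of [5,5])
  i=5: ✓ (all of [6,6])
  i=6: ✓ (all of [7,7])
  i=7: ✓ (all of [8,8])
Positions where it holds: {0, 1, 2, 3, 4, 5, 6, 7} → 8.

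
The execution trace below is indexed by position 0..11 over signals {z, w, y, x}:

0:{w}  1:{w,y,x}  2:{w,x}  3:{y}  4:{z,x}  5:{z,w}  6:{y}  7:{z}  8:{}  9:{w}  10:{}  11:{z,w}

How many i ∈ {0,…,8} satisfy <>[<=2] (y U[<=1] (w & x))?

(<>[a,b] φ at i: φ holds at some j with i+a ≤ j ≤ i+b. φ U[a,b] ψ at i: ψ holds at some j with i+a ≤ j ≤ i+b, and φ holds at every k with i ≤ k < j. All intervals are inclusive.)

3

Evaluate at each i in [0,8]:
  i=0: ✓ (witness j=1)
  i=1: ✓ (witness j=1)
  i=2: ✓ (witness j=2)
  i=3: ✗ (none in [3,5])
  i=4: ✗ (none in [4,6])
  i=5: ✗ (none in [5,7])
  i=6: ✗ (none in [6,8])
  i=7: ✗ (none in [7,9])
  i=8: ✗ (none in [8,10])
Positions where it holds: {0, 1, 2} → 3.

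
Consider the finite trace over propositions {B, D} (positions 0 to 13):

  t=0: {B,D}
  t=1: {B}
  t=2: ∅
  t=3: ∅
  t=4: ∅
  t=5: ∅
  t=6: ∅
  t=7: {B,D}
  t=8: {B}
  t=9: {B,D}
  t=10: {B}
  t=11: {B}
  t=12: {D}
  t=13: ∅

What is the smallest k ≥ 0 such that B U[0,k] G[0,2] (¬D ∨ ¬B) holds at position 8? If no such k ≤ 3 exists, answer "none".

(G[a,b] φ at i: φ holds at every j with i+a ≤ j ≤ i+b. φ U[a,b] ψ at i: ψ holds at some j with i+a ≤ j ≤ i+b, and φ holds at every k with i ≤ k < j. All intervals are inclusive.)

Need earliest j ≥ 8 with G[0,2] (¬D ∨ ¬B), and B at every k in [8,j-1].
  j=8: rhs fails.
  j=9: rhs fails.
  j=10: rhs holds; lhs holds on [8,9]. k = 2.

2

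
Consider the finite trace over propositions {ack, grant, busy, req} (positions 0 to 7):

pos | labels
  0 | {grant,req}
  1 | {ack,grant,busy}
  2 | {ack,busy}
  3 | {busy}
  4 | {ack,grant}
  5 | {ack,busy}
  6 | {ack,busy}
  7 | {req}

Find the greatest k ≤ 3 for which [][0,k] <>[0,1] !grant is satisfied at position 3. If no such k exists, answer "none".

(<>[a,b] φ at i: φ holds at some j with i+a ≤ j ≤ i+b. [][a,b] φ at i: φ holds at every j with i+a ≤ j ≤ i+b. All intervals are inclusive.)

3

<>[0,1] !grant must hold from j=3 onward; find where it first fails.
  j=3: holds
  j=4: holds
  j=5: holds
  j=6: holds
Holds through j=6; largest k = 3.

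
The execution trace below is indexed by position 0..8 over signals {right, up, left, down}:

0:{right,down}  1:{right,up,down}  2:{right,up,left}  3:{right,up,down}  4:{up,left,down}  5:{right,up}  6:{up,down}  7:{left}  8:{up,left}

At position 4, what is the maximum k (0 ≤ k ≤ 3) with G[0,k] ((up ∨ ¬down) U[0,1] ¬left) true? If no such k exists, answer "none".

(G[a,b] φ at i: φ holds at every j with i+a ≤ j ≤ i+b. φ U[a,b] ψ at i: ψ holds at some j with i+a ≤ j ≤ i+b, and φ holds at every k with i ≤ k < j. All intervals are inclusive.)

2

((up ∨ ¬down) U[0,1] ¬left) must hold from j=4 onward; find where it first fails.
  j=4: holds
  j=5: holds
  j=6: holds
  j=7: fails
Holds on [4,6], so largest k = 2.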